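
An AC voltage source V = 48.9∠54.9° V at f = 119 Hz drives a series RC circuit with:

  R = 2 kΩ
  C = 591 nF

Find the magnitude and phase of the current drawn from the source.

Step 1 — Angular frequency: ω = 2π·f = 2π·119 = 747.7 rad/s.
Step 2 — Component impedances:
  R: Z = R = 2000 Ω
  C: Z = 1/(jωC) = -j/(ω·C) = 0 - j2263 Ω
Step 3 — Series combination: Z_total = R + C = 2000 - j2263 Ω = 3020∠-48.5° Ω.
Step 4 — Source phasor: V = 48.9∠54.9° V = 28.12 + j40.01 V.
Step 5 — Ohm's law: I = V / Z_total = (28.12 + j40.01) / (2000 - j2263) = -0.003761 + j0.01575 A.
Step 6 — Convert to polar: |I| = 0.01619 A, ∠I = 103.4°.

I = 0.01619∠103.4° A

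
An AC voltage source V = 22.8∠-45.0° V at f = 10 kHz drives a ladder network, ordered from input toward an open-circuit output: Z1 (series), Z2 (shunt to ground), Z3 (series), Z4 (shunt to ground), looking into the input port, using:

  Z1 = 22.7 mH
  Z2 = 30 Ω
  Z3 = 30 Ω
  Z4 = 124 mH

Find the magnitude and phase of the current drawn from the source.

Step 1 — Angular frequency: ω = 2π·f = 2π·1e+04 = 6.283e+04 rad/s.
Step 2 — Component impedances:
  Z1: Z = jωL = j·6.283e+04·0.0227 = 0 + j1426 Ω
  Z2: Z = R = 30 Ω
  Z3: Z = R = 30 Ω
  Z4: Z = jωL = j·6.283e+04·0.124 = 0 + j7791 Ω
Step 3 — Ladder network (open output): work backward from the far end, alternating series and parallel combinations. Z_in = 30 + j1426 Ω = 1427∠88.8° Ω.
Step 4 — Source phasor: V = 22.8∠-45.0° V = 16.12 - j16.12 V.
Step 5 — Ohm's law: I = V / Z_total = (16.12 - j16.12) / (30 + j1426) = -0.01106 - j0.01154 A.
Step 6 — Convert to polar: |I| = 0.01598 A, ∠I = -133.8°.

I = 0.01598∠-133.8° A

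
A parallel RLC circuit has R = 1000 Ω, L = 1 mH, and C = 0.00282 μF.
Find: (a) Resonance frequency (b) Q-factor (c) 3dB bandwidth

Step 1 — Resonance: ω₀ = 1/√(LC) = 1/√(0.001·2.82e-09) = 5.955e+05 rad/s.
Step 2 — f₀ = ω₀/(2π) = 9.478e+04 Hz.
Step 3 — Parallel Q: Q = R/(ω₀L) = 1000/(5.955e+05·0.001) = 1.679.
Step 4 — Bandwidth: Δω = ω₀/Q = 3.546e+05 rad/s; BW = Δω/(2π) = 5.644e+04 Hz.

(a) f₀ = 9.478e+04 Hz  (b) Q = 1.679  (c) BW = 5.644e+04 Hz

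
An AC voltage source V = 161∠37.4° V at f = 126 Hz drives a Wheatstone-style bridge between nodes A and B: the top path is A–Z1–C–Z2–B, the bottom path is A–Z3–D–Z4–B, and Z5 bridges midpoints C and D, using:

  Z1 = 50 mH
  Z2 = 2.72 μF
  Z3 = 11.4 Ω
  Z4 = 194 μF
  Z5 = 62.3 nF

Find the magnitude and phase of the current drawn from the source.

Step 1 — Angular frequency: ω = 2π·f = 2π·126 = 791.7 rad/s.
Step 2 — Component impedances:
  Z1: Z = jωL = j·791.7·0.05 = 0 + j39.58 Ω
  Z2: Z = 1/(jωC) = -j/(ω·C) = 0 - j464.4 Ω
  Z3: Z = R = 11.4 Ω
  Z4: Z = 1/(jωC) = -j/(ω·C) = 0 - j6.511 Ω
  Z5: Z = 1/(jωC) = -j/(ω·C) = 0 - j2.028e+04 Ω
Step 3 — Bridge requires nodal analysis (the Z5 bridge couples midpoints C and D, so the two paths cannot be reduced to a simple series/parallel combination). Setting node B to ground and injecting 1 A at node A, the 3-node admittance system at A, C, D solves to V_A = Z_AB = 11.05 - j6.712 Ω = 12.93∠-31.3° Ω.
Step 4 — Source phasor: V = 161∠37.4° V = 127.9 + j97.79 V.
Step 5 — Ohm's law: I = V / Z_total = (127.9 + j97.79) / (11.05 - j6.712) = 4.528 + j11.6 A.
Step 6 — Convert to polar: |I| = 12.45 A, ∠I = 68.7°.

I = 12.45∠68.7° A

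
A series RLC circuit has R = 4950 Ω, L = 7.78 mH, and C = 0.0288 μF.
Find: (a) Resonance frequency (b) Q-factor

Step 1 — Resonance condition Im(Z)=0 gives ω₀ = 1/√(LC).
Step 2 — ω₀ = 1/√(0.00778·2.88e-08) = 6.681e+04 rad/s.
Step 3 — f₀ = ω₀/(2π) = 1.063e+04 Hz.
Step 4 — Series Q: Q = ω₀L/R = 6.681e+04·0.00778/4950 = 0.105.

(a) f₀ = 1.063e+04 Hz  (b) Q = 0.105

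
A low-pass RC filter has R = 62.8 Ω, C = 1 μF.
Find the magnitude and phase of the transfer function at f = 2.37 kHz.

Step 1 — Angular frequency: ω = 2π·2370 = 1.489e+04 rad/s.
Step 2 — Transfer function: H(jω) = 1/(1 + jωRC).
Step 3 — Denominator: 1 + jωRC = 1 + j·1.489e+04·62.8·1e-06 = 1 + j0.9352.
Step 4 — H = 0.5335 - j0.4989.
Step 5 — Magnitude: |H| = 0.7304 (-2.7 dB); phase: φ = -43.1°.

|H| = 0.7304 (-2.7 dB), φ = -43.1°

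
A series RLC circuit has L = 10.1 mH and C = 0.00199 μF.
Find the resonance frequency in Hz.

Step 1 — Resonance condition Im(Z)=0 gives ω₀ = 1/√(LC).
Step 2 — ω₀ = 1/√(0.0101·1.99e-09) = 2.231e+05 rad/s.
Step 3 — f₀ = ω₀/(2π) = 3.55e+04 Hz.

f₀ = 3.55e+04 Hz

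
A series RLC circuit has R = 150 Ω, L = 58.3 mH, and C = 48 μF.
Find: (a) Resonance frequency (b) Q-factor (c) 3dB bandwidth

Step 1 — Resonance: ω₀ = 1/√(LC) = 1/√(0.0583·4.8e-05) = 597.8 rad/s.
Step 2 — f₀ = ω₀/(2π) = 95.14 Hz.
Step 3 — Series Q: Q = ω₀L/R = 597.8·0.0583/150 = 0.2323.
Step 4 — Bandwidth: Δω = ω₀/Q = 2573 rad/s; BW = Δω/(2π) = 409.5 Hz.

(a) f₀ = 95.14 Hz  (b) Q = 0.2323  (c) BW = 409.5 Hz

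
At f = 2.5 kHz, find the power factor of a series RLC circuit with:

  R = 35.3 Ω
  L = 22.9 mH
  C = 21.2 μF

Step 1 — Angular frequency: ω = 2π·f = 2π·2500 = 1.571e+04 rad/s.
Step 2 — Component impedances:
  R: Z = R = 35.3 Ω
  L: Z = jωL = j·1.571e+04·0.0229 = 0 + j359.7 Ω
  C: Z = 1/(jωC) = -j/(ω·C) = 0 - j3.003 Ω
Step 3 — Series combination: Z_total = R + L + C = 35.3 + j356.7 Ω = 358.5∠84.3° Ω.
Step 4 — Power factor: PF = cos(φ) = Re(Z)/|Z| = 35.3/358.45 = 0.09848.
Step 5 — Type: Im(Z) = 356.7 ⇒ lagging (phase φ = 84.3°).

PF = 0.09848 (lagging, φ = 84.3°)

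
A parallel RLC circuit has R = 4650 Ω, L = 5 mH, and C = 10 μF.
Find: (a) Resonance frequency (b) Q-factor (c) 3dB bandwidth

Step 1 — Resonance: ω₀ = 1/√(LC) = 1/√(0.005·1e-05) = 4472 rad/s.
Step 2 — f₀ = ω₀/(2π) = 711.8 Hz.
Step 3 — Parallel Q: Q = R/(ω₀L) = 4650/(4472·0.005) = 208.
Step 4 — Bandwidth: Δω = ω₀/Q = 21.51 rad/s; BW = Δω/(2π) = 3.423 Hz.

(a) f₀ = 711.8 Hz  (b) Q = 208  (c) BW = 3.423 Hz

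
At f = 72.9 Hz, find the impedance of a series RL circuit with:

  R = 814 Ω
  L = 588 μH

Step 1 — Angular frequency: ω = 2π·f = 2π·72.9 = 458 rad/s.
Step 2 — Component impedances:
  R: Z = R = 814 Ω
  L: Z = jωL = j·458·0.000588 = 0 + j0.2693 Ω
Step 3 — Series combination: Z_total = R + L = 814 + j0.2693 Ω = 814∠0.0° Ω.

Z = 814 + j0.2693 Ω = 814∠0.0° Ω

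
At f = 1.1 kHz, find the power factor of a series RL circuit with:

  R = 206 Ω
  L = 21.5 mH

Step 1 — Angular frequency: ω = 2π·f = 2π·1100 = 6912 rad/s.
Step 2 — Component impedances:
  R: Z = R = 206 Ω
  L: Z = jωL = j·6912·0.0215 = 0 + j148.6 Ω
Step 3 — Series combination: Z_total = R + L = 206 + j148.6 Ω = 254∠35.8° Ω.
Step 4 — Power factor: PF = cos(φ) = Re(Z)/|Z| = 206/254 = 0.811.
Step 5 — Type: Im(Z) = 148.6 ⇒ lagging (phase φ = 35.8°).

PF = 0.811 (lagging, φ = 35.8°)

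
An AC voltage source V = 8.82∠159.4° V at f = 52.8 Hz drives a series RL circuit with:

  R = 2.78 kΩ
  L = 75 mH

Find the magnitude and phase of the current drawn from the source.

Step 1 — Angular frequency: ω = 2π·f = 2π·52.8 = 331.8 rad/s.
Step 2 — Component impedances:
  R: Z = R = 2780 Ω
  L: Z = jωL = j·331.8·0.075 = 0 + j24.88 Ω
Step 3 — Series combination: Z_total = R + L = 2780 + j24.88 Ω = 2780∠0.5° Ω.
Step 4 — Source phasor: V = 8.82∠159.4° V = -8.256 + j3.103 V.
Step 5 — Ohm's law: I = V / Z_total = (-8.256 + j3.103) / (2780 + j24.88) = -0.00296 + j0.001143 A.
Step 6 — Convert to polar: |I| = 0.003173 A, ∠I = 158.9°.

I = 0.003173∠158.9° A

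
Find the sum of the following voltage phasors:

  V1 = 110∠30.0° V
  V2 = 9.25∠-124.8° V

Step 1 — Convert each phasor to rectangular form:
  V1 = 110·(cos(30.0°) + j·sin(30.0°)) = 95.26 + j55 V
  V2 = 9.25·(cos(-124.8°) + j·sin(-124.8°)) = -5.279 - j7.596 V
Step 2 — Sum components: V_total = 89.98 + j47.4 V.
Step 3 — Convert to polar: |V_total| = 101.7 V, ∠V_total = 27.8°.

V_total = 101.7∠27.8° V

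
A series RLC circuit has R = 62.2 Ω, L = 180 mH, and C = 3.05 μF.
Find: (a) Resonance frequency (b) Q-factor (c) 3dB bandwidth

Step 1 — Resonance condition Im(Z)=0 gives ω₀ = 1/√(LC).
Step 2 — ω₀ = 1/√(0.18·3.05e-06) = 1350 rad/s.
Step 3 — f₀ = ω₀/(2π) = 214.8 Hz.
Step 4 — Series Q: Q = ω₀L/R = 1350·0.18/62.2 = 3.906.
Step 5 — 3dB bandwidth: Δω = ω₀/Q = 345.6 rad/s; BW = Δω/(2π) = 55 Hz.

(a) f₀ = 214.8 Hz  (b) Q = 3.906  (c) BW = 55 Hz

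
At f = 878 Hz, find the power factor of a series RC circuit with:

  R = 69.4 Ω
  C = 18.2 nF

Step 1 — Angular frequency: ω = 2π·f = 2π·878 = 5517 rad/s.
Step 2 — Component impedances:
  R: Z = R = 69.4 Ω
  C: Z = 1/(jωC) = -j/(ω·C) = 0 - j9960 Ω
Step 3 — Series combination: Z_total = R + C = 69.4 - j9960 Ω = 9960∠-89.6° Ω.
Step 4 — Power factor: PF = cos(φ) = Re(Z)/|Z| = 69.4/9960 = 0.006968.
Step 5 — Type: Im(Z) = -9960 ⇒ leading (phase φ = -89.6°).

PF = 0.006968 (leading, φ = -89.6°)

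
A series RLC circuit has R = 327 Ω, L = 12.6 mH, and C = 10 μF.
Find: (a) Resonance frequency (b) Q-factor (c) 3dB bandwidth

Step 1 — Resonance condition Im(Z)=0 gives ω₀ = 1/√(LC).
Step 2 — ω₀ = 1/√(0.0126·1e-05) = 2817 rad/s.
Step 3 — f₀ = ω₀/(2π) = 448.4 Hz.
Step 4 — Series Q: Q = ω₀L/R = 2817·0.0126/327 = 0.1086.
Step 5 — 3dB bandwidth: Δω = ω₀/Q = 2.595e+04 rad/s; BW = Δω/(2π) = 4130 Hz.

(a) f₀ = 448.4 Hz  (b) Q = 0.1086  (c) BW = 4130 Hz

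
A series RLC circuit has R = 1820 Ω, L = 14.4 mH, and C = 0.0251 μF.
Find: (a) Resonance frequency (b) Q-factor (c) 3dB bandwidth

Step 1 — Resonance: ω₀ = 1/√(LC) = 1/√(0.0144·2.51e-08) = 5.26e+04 rad/s.
Step 2 — f₀ = ω₀/(2π) = 8371 Hz.
Step 3 — Series Q: Q = ω₀L/R = 5.26e+04·0.0144/1820 = 0.4162.
Step 4 — Bandwidth: Δω = ω₀/Q = 1.264e+05 rad/s; BW = Δω/(2π) = 2.012e+04 Hz.

(a) f₀ = 8371 Hz  (b) Q = 0.4162  (c) BW = 2.012e+04 Hz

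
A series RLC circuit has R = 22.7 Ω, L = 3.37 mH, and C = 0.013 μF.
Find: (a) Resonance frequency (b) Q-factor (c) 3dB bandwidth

Step 1 — Resonance: ω₀ = 1/√(LC) = 1/√(0.00337·1.3e-08) = 1.511e+05 rad/s.
Step 2 — f₀ = ω₀/(2π) = 2.405e+04 Hz.
Step 3 — Series Q: Q = ω₀L/R = 1.511e+05·0.00337/22.7 = 22.43.
Step 4 — Bandwidth: Δω = ω₀/Q = 6736 rad/s; BW = Δω/(2π) = 1072 Hz.

(a) f₀ = 2.405e+04 Hz  (b) Q = 22.43  (c) BW = 1072 Hz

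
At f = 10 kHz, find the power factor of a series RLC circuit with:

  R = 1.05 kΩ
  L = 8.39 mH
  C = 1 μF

Step 1 — Angular frequency: ω = 2π·f = 2π·1e+04 = 6.283e+04 rad/s.
Step 2 — Component impedances:
  R: Z = R = 1050 Ω
  L: Z = jωL = j·6.283e+04·0.00839 = 0 + j527.2 Ω
  C: Z = 1/(jωC) = -j/(ω·C) = 0 - j15.92 Ω
Step 3 — Series combination: Z_total = R + L + C = 1050 + j511.2 Ω = 1168∠26.0° Ω.
Step 4 — Power factor: PF = cos(φ) = Re(Z)/|Z| = 1050/1167.8 = 0.8991.
Step 5 — Type: Im(Z) = 511.2 ⇒ lagging (phase φ = 26.0°).

PF = 0.8991 (lagging, φ = 26.0°)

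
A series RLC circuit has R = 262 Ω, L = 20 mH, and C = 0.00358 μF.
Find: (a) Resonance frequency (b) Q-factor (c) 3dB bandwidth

Step 1 — Resonance condition Im(Z)=0 gives ω₀ = 1/√(LC).
Step 2 — ω₀ = 1/√(0.02·3.58e-09) = 1.182e+05 rad/s.
Step 3 — f₀ = ω₀/(2π) = 1.881e+04 Hz.
Step 4 — Series Q: Q = ω₀L/R = 1.182e+05·0.02/262 = 9.021.
Step 5 — 3dB bandwidth: Δω = ω₀/Q = 1.31e+04 rad/s; BW = Δω/(2π) = 2085 Hz.

(a) f₀ = 1.881e+04 Hz  (b) Q = 9.021  (c) BW = 2085 Hz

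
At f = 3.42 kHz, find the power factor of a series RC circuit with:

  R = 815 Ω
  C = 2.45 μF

Step 1 — Angular frequency: ω = 2π·f = 2π·3420 = 2.149e+04 rad/s.
Step 2 — Component impedances:
  R: Z = R = 815 Ω
  C: Z = 1/(jωC) = -j/(ω·C) = 0 - j18.99 Ω
Step 3 — Series combination: Z_total = R + C = 815 - j18.99 Ω = 815.2∠-1.3° Ω.
Step 4 — Power factor: PF = cos(φ) = Re(Z)/|Z| = 815/815.22 = 0.9997.
Step 5 — Type: Im(Z) = -18.99 ⇒ leading (phase φ = -1.3°).

PF = 0.9997 (leading, φ = -1.3°)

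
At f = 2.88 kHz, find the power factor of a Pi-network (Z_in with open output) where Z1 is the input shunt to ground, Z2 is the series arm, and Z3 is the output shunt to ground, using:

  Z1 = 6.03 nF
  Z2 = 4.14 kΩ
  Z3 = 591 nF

Step 1 — Angular frequency: ω = 2π·f = 2π·2880 = 1.81e+04 rad/s.
Step 2 — Component impedances:
  Z1: Z = 1/(jωC) = -j/(ω·C) = 0 - j9165 Ω
  Z2: Z = R = 4140 Ω
  Z3: Z = 1/(jωC) = -j/(ω·C) = 0 - j93.51 Ω
Step 3 — With open output, the series arm Z2 and the output shunt Z3 appear in series to ground: Z2 + Z3 = 4140 - j93.51 Ω.
Step 4 — Parallel with input shunt Z1: Z_in = Z1 || (Z2 + Z3) = 3381 - j1604 Ω = 3742∠-25.4° Ω.
Step 5 — Power factor: PF = cos(φ) = Re(Z)/|Z| = 3380.7/3742.1 = 0.9034.
Step 6 — Type: Im(Z) = -1604 ⇒ leading (phase φ = -25.4°).

PF = 0.9034 (leading, φ = -25.4°)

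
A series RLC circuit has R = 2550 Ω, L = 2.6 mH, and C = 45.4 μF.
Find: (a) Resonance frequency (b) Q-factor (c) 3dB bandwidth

Step 1 — Resonance: ω₀ = 1/√(LC) = 1/√(0.0026·4.54e-05) = 2911 rad/s.
Step 2 — f₀ = ω₀/(2π) = 463.2 Hz.
Step 3 — Series Q: Q = ω₀L/R = 2911·0.0026/2550 = 0.002968.
Step 4 — Bandwidth: Δω = ω₀/Q = 9.808e+05 rad/s; BW = Δω/(2π) = 1.561e+05 Hz.

(a) f₀ = 463.2 Hz  (b) Q = 0.002968  (c) BW = 1.561e+05 Hz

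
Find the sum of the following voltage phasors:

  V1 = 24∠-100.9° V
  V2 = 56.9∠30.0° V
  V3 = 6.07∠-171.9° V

Step 1 — Convert each phasor to rectangular form:
  V1 = 24·(cos(-100.9°) + j·sin(-100.9°)) = -4.538 - j23.57 V
  V2 = 56.9·(cos(30.0°) + j·sin(30.0°)) = 49.28 + j28.45 V
  V3 = 6.07·(cos(-171.9°) + j·sin(-171.9°)) = -6.009 - j0.8553 V
Step 2 — Sum components: V_total = 38.73 + j4.028 V.
Step 3 — Convert to polar: |V_total| = 38.94 V, ∠V_total = 5.9°.

V_total = 38.94∠5.9° V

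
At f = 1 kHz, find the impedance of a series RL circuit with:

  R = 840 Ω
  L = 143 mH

Step 1 — Angular frequency: ω = 2π·f = 2π·1000 = 6283 rad/s.
Step 2 — Component impedances:
  R: Z = R = 840 Ω
  L: Z = jωL = j·6283·0.143 = 0 + j898.5 Ω
Step 3 — Series combination: Z_total = R + L = 840 + j898.5 Ω = 1230∠46.9° Ω.

Z = 840 + j898.5 Ω = 1230∠46.9° Ω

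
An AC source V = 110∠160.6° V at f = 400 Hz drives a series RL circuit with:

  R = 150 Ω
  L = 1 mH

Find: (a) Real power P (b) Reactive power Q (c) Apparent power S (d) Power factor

Step 1 — Angular frequency: ω = 2π·f = 2π·400 = 2513 rad/s.
Step 2 — Component impedances:
  R: Z = R = 150 Ω
  L: Z = jωL = j·2513·0.001 = 0 + j2.513 Ω
Step 3 — Series combination: Z_total = R + L = 150 + j2.513 Ω = 150∠1.0° Ω.
Step 4 — Source phasor: V = 110∠160.6° V = -103.8 + j36.54 V.
Step 5 — Current: I = V / Z = -0.6874 + j0.2551 A = 0.7332∠159.6° A.
Step 6 — Complex power: S = V·I* = 80.64 + j1.351 VA.
Step 7 — Real power: P = Re(S) = 80.64 W.
Step 8 — Reactive power: Q = Im(S) = 1.351 VAR.
Step 9 — Apparent power: |S| = 80.66 VA.
Step 10 — Power factor: PF = P/|S| = 0.9999 (lagging).

(a) P = 80.64 W  (b) Q = 1.351 VAR  (c) S = 80.66 VA  (d) PF = 0.9999 (lagging)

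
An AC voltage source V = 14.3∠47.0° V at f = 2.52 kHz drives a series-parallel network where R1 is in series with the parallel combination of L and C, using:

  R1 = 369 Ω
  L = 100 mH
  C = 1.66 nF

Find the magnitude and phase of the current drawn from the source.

Step 1 — Angular frequency: ω = 2π·f = 2π·2520 = 1.583e+04 rad/s.
Step 2 — Component impedances:
  R1: Z = R = 369 Ω
  L: Z = jωL = j·1.583e+04·0.1 = 0 + j1583 Ω
  C: Z = 1/(jωC) = -j/(ω·C) = 0 - j3.805e+04 Ω
Step 3 — Parallel branch: L || C = 1/(1/L + 1/C) = 0 + j1652 Ω.
Step 4 — Series with R1: Z_total = R1 + (L || C) = 369 + j1652 Ω = 1693∠77.4° Ω.
Step 5 — Source phasor: V = 14.3∠47.0° V = 9.753 + j10.46 V.
Step 6 — Ohm's law: I = V / Z_total = (9.753 + j10.46) / (369 + j1652) = 0.007285 - j0.004276 A.
Step 7 — Convert to polar: |I| = 0.008447 A, ∠I = -30.4°.

I = 0.008447∠-30.4° A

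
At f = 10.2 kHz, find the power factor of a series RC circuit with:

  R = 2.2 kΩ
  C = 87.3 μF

Step 1 — Angular frequency: ω = 2π·f = 2π·1.02e+04 = 6.409e+04 rad/s.
Step 2 — Component impedances:
  R: Z = R = 2200 Ω
  C: Z = 1/(jωC) = -j/(ω·C) = 0 - j0.1787 Ω
Step 3 — Series combination: Z_total = R + C = 2200 - j0.1787 Ω = 2200∠-0.0° Ω.
Step 4 — Power factor: PF = cos(φ) = Re(Z)/|Z| = 2200/2200 = 1.
Step 5 — Type: Im(Z) = -0.1787 ⇒ leading (phase φ = -0.0°).

PF = 1 (leading, φ = -0.0°)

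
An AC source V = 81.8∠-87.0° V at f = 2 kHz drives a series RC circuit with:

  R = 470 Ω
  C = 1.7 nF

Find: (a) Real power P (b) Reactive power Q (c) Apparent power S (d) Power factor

Step 1 — Angular frequency: ω = 2π·f = 2π·2000 = 1.257e+04 rad/s.
Step 2 — Component impedances:
  R: Z = R = 470 Ω
  C: Z = 1/(jωC) = -j/(ω·C) = 0 - j4.681e+04 Ω
Step 3 — Series combination: Z_total = R + C = 470 - j4.681e+04 Ω = 4.681e+04∠-89.4° Ω.
Step 4 — Source phasor: V = 81.8∠-87.0° V = 4.281 - j81.69 V.
Step 5 — Current: I = V / Z = 0.001746 + j7.393e-05 A = 0.001747∠2.4° A.
Step 6 — Complex power: S = V·I* = 0.001435 - j0.1429 VA.
Step 7 — Real power: P = Re(S) = 0.001435 W.
Step 8 — Reactive power: Q = Im(S) = -0.1429 VAR.
Step 9 — Apparent power: |S| = 0.1429 VA.
Step 10 — Power factor: PF = P/|S| = 0.01004 (leading).

(a) P = 0.001435 W  (b) Q = -0.1429 VAR  (c) S = 0.1429 VA  (d) PF = 0.01004 (leading)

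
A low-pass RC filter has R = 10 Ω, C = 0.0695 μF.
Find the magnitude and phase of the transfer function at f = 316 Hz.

Step 1 — Angular frequency: ω = 2π·316 = 1985 rad/s.
Step 2 — Transfer function: H(jω) = 1/(1 + jωRC).
Step 3 — Denominator: 1 + jωRC = 1 + j·1985·10·6.95e-08 = 1 + j0.00138.
Step 4 — H = 1 - j0.00138.
Step 5 — Magnitude: |H| = 1 (-0.0 dB); phase: φ = -0.1°.

|H| = 1 (-0.0 dB), φ = -0.1°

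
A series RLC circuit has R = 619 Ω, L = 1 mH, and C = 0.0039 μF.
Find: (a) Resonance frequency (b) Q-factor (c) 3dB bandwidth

Step 1 — Resonance: ω₀ = 1/√(LC) = 1/√(0.001·3.9e-09) = 5.064e+05 rad/s.
Step 2 — f₀ = ω₀/(2π) = 8.059e+04 Hz.
Step 3 — Series Q: Q = ω₀L/R = 5.064e+05·0.001/619 = 0.818.
Step 4 — Bandwidth: Δω = ω₀/Q = 6.19e+05 rad/s; BW = Δω/(2π) = 9.852e+04 Hz.

(a) f₀ = 8.059e+04 Hz  (b) Q = 0.818  (c) BW = 9.852e+04 Hz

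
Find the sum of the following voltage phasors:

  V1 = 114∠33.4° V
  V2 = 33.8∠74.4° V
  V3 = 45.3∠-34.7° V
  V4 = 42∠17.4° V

Step 1 — Convert each phasor to rectangular form:
  V1 = 114·(cos(33.4°) + j·sin(33.4°)) = 95.17 + j62.75 V
  V2 = 33.8·(cos(74.4°) + j·sin(74.4°)) = 9.089 + j32.55 V
  V3 = 45.3·(cos(-34.7°) + j·sin(-34.7°)) = 37.24 - j25.79 V
  V4 = 42·(cos(17.4°) + j·sin(17.4°)) = 40.08 + j12.56 V
Step 2 — Sum components: V_total = 181.6 + j82.08 V.
Step 3 — Convert to polar: |V_total| = 199.3 V, ∠V_total = 24.3°.

V_total = 199.3∠24.3° V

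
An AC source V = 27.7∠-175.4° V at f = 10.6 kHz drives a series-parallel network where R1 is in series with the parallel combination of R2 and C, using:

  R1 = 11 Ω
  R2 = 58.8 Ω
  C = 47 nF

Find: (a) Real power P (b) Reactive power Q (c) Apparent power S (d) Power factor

Step 1 — Angular frequency: ω = 2π·f = 2π·1.06e+04 = 6.66e+04 rad/s.
Step 2 — Component impedances:
  R1: Z = R = 11 Ω
  R2: Z = R = 58.8 Ω
  C: Z = 1/(jωC) = -j/(ω·C) = 0 - j319.5 Ω
Step 3 — Parallel branch: R2 || C = 1/(1/R2 + 1/C) = 56.87 - j10.47 Ω.
Step 4 — Series with R1: Z_total = R1 + (R2 || C) = 67.87 - j10.47 Ω = 68.68∠-8.8° Ω.
Step 5 — Source phasor: V = 27.7∠-175.4° V = -27.61 - j2.222 V.
Step 6 — Current: I = V / Z = -0.3924 - j0.09325 A = 0.4033∠-166.6° A.
Step 7 — Complex power: S = V·I* = 11.04 - j1.703 VA.
Step 8 — Real power: P = Re(S) = 11.04 W.
Step 9 — Reactive power: Q = Im(S) = -1.703 VAR.
Step 10 — Apparent power: |S| = 11.17 VA.
Step 11 — Power factor: PF = P/|S| = 0.9883 (leading).

(a) P = 11.04 W  (b) Q = -1.703 VAR  (c) S = 11.17 VA  (d) PF = 0.9883 (leading)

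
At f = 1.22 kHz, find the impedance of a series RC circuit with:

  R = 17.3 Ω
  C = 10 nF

Step 1 — Angular frequency: ω = 2π·f = 2π·1220 = 7665 rad/s.
Step 2 — Component impedances:
  R: Z = R = 17.3 Ω
  C: Z = 1/(jωC) = -j/(ω·C) = 0 - j1.305e+04 Ω
Step 3 — Series combination: Z_total = R + C = 17.3 - j1.305e+04 Ω = 1.305e+04∠-89.9° Ω.

Z = 17.3 - j1.305e+04 Ω = 1.305e+04∠-89.9° Ω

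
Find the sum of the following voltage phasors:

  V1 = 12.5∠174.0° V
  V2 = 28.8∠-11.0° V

Step 1 — Convert each phasor to rectangular form:
  V1 = 12.5·(cos(174.0°) + j·sin(174.0°)) = -12.43 + j1.307 V
  V2 = 28.8·(cos(-11.0°) + j·sin(-11.0°)) = 28.27 - j5.495 V
Step 2 — Sum components: V_total = 15.84 - j4.189 V.
Step 3 — Convert to polar: |V_total| = 16.38 V, ∠V_total = -14.8°.

V_total = 16.38∠-14.8° V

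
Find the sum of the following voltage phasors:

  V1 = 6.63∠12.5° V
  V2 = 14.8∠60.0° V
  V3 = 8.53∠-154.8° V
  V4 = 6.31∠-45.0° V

Step 1 — Convert each phasor to rectangular form:
  V1 = 6.63·(cos(12.5°) + j·sin(12.5°)) = 6.473 + j1.435 V
  V2 = 14.8·(cos(60.0°) + j·sin(60.0°)) = 7.4 + j12.82 V
  V3 = 8.53·(cos(-154.8°) + j·sin(-154.8°)) = -7.718 - j3.632 V
  V4 = 6.31·(cos(-45.0°) + j·sin(-45.0°)) = 4.462 - j4.462 V
Step 2 — Sum components: V_total = 10.62 + j6.158 V.
Step 3 — Convert to polar: |V_total| = 12.27 V, ∠V_total = 30.1°.

V_total = 12.27∠30.1° V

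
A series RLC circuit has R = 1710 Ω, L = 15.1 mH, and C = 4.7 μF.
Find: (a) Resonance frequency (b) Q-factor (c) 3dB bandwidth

Step 1 — Resonance condition Im(Z)=0 gives ω₀ = 1/√(LC).
Step 2 — ω₀ = 1/√(0.0151·4.7e-06) = 3754 rad/s.
Step 3 — f₀ = ω₀/(2π) = 597.4 Hz.
Step 4 — Series Q: Q = ω₀L/R = 3754·0.0151/1710 = 0.03315.
Step 5 — 3dB bandwidth: Δω = ω₀/Q = 1.132e+05 rad/s; BW = Δω/(2π) = 1.802e+04 Hz.

(a) f₀ = 597.4 Hz  (b) Q = 0.03315  (c) BW = 1.802e+04 Hz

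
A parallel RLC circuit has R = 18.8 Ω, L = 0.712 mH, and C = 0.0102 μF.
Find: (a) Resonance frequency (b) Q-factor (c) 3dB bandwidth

Step 1 — Resonance: ω₀ = 1/√(LC) = 1/√(0.000712·1.02e-08) = 3.711e+05 rad/s.
Step 2 — f₀ = ω₀/(2π) = 5.906e+04 Hz.
Step 3 — Parallel Q: Q = R/(ω₀L) = 18.8/(3.711e+05·0.000712) = 0.07116.
Step 4 — Bandwidth: Δω = ω₀/Q = 5.215e+06 rad/s; BW = Δω/(2π) = 8.3e+05 Hz.

(a) f₀ = 5.906e+04 Hz  (b) Q = 0.07116  (c) BW = 8.3e+05 Hz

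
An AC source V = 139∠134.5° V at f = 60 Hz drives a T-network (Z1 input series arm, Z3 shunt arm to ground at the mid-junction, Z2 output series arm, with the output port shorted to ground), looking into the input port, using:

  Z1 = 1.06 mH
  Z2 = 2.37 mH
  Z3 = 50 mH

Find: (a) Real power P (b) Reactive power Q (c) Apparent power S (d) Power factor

Step 1 — Angular frequency: ω = 2π·f = 2π·60 = 377 rad/s.
Step 2 — Component impedances:
  Z1: Z = jωL = j·377·0.00106 = 0 + j0.3996 Ω
  Z2: Z = jωL = j·377·0.00237 = 0 + j0.8935 Ω
  Z3: Z = jωL = j·377·0.05 = 0 + j18.85 Ω
Step 3 — With the output port shorted to ground, the output series arm Z2 runs from the junction to ground; the shunt arm Z3 also runs from the junction to ground. They appear in parallel: Z3 || Z2 = 0 + j0.853 Ω.
Step 4 — Series with input arm Z1: Z_in = Z1 + (Z3 || Z2) = 0 + j1.253 Ω = 1.253∠90.0° Ω.
Step 5 — Source phasor: V = 139∠134.5° V = -97.43 + j99.14 V.
Step 6 — Current: I = V / Z = 79.15 + j77.78 A = 111∠44.5° A.
Step 7 — Complex power: S = V·I* = 0 + j1.542e+04 VA.
Step 8 — Real power: P = Re(S) = 0 W.
Step 9 — Reactive power: Q = Im(S) = 1.542e+04 VAR.
Step 10 — Apparent power: |S| = 1.542e+04 VA.
Step 11 — Power factor: PF = P/|S| = 0 (lagging).

(a) P = 0 W  (b) Q = 1.542e+04 VAR  (c) S = 1.542e+04 VA  (d) PF = 0 (lagging)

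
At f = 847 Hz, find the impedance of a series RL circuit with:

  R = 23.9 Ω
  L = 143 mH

Step 1 — Angular frequency: ω = 2π·f = 2π·847 = 5322 rad/s.
Step 2 — Component impedances:
  R: Z = R = 23.9 Ω
  L: Z = jωL = j·5322·0.143 = 0 + j761 Ω
Step 3 — Series combination: Z_total = R + L = 23.9 + j761 Ω = 761.4∠88.2° Ω.

Z = 23.9 + j761 Ω = 761.4∠88.2° Ω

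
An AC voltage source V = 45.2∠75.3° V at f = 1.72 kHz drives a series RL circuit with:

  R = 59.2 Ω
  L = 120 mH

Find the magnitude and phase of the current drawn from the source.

Step 1 — Angular frequency: ω = 2π·f = 2π·1720 = 1.081e+04 rad/s.
Step 2 — Component impedances:
  R: Z = R = 59.2 Ω
  L: Z = jωL = j·1.081e+04·0.12 = 0 + j1297 Ω
Step 3 — Series combination: Z_total = R + L = 59.2 + j1297 Ω = 1298∠87.4° Ω.
Step 4 — Source phasor: V = 45.2∠75.3° V = 11.47 + j43.72 V.
Step 5 — Ohm's law: I = V / Z_total = (11.47 + j43.72) / (59.2 + j1297) = 0.03405 - j0.00729 A.
Step 6 — Convert to polar: |I| = 0.03482 A, ∠I = -12.1°.

I = 0.03482∠-12.1° A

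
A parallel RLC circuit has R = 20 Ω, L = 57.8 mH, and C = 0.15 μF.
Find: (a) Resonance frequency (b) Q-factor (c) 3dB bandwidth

Step 1 — Resonance: ω₀ = 1/√(LC) = 1/√(0.0578·1.5e-07) = 1.074e+04 rad/s.
Step 2 — f₀ = ω₀/(2π) = 1709 Hz.
Step 3 — Parallel Q: Q = R/(ω₀L) = 20/(1.074e+04·0.0578) = 0.03222.
Step 4 — Bandwidth: Δω = ω₀/Q = 3.333e+05 rad/s; BW = Δω/(2π) = 5.305e+04 Hz.

(a) f₀ = 1709 Hz  (b) Q = 0.03222  (c) BW = 5.305e+04 Hz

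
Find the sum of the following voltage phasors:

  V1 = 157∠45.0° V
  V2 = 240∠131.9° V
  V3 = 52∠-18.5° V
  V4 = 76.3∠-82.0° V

Step 1 — Convert each phasor to rectangular form:
  V1 = 157·(cos(45.0°) + j·sin(45.0°)) = 111 + j111 V
  V2 = 240·(cos(131.9°) + j·sin(131.9°)) = -160.3 + j178.6 V
  V3 = 52·(cos(-18.5°) + j·sin(-18.5°)) = 49.31 - j16.5 V
  V4 = 76.3·(cos(-82.0°) + j·sin(-82.0°)) = 10.62 - j75.56 V
Step 2 — Sum components: V_total = 10.67 + j197.6 V.
Step 3 — Convert to polar: |V_total| = 197.9 V, ∠V_total = 86.9°.

V_total = 197.9∠86.9° V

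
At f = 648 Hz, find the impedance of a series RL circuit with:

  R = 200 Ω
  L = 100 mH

Step 1 — Angular frequency: ω = 2π·f = 2π·648 = 4072 rad/s.
Step 2 — Component impedances:
  R: Z = R = 200 Ω
  L: Z = jωL = j·4072·0.1 = 0 + j407.2 Ω
Step 3 — Series combination: Z_total = R + L = 200 + j407.2 Ω = 453.6∠63.8° Ω.

Z = 200 + j407.2 Ω = 453.6∠63.8° Ω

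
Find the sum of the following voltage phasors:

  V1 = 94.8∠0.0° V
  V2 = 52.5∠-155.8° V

Step 1 — Convert each phasor to rectangular form:
  V1 = 94.8·(cos(0.0°) + j·sin(0.0°)) = 94.8 V
  V2 = 52.5·(cos(-155.8°) + j·sin(-155.8°)) = -47.89 - j21.52 V
Step 2 — Sum components: V_total = 46.91 - j21.52 V.
Step 3 — Convert to polar: |V_total| = 51.61 V, ∠V_total = -24.6°.

V_total = 51.61∠-24.6° V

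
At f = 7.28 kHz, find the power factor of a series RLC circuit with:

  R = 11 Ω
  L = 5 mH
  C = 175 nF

Step 1 — Angular frequency: ω = 2π·f = 2π·7280 = 4.574e+04 rad/s.
Step 2 — Component impedances:
  R: Z = R = 11 Ω
  L: Z = jωL = j·4.574e+04·0.005 = 0 + j228.7 Ω
  C: Z = 1/(jωC) = -j/(ω·C) = 0 - j124.9 Ω
Step 3 — Series combination: Z_total = R + L + C = 11 + j103.8 Ω = 104.4∠83.9° Ω.
Step 4 — Power factor: PF = cos(φ) = Re(Z)/|Z| = 11/104.4 = 0.1054.
Step 5 — Type: Im(Z) = 103.8 ⇒ lagging (phase φ = 83.9°).

PF = 0.1054 (lagging, φ = 83.9°)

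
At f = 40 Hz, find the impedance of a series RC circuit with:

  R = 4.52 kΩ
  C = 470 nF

Step 1 — Angular frequency: ω = 2π·f = 2π·40 = 251.3 rad/s.
Step 2 — Component impedances:
  R: Z = R = 4520 Ω
  C: Z = 1/(jωC) = -j/(ω·C) = 0 - j8466 Ω
Step 3 — Series combination: Z_total = R + C = 4520 - j8466 Ω = 9597∠-61.9° Ω.

Z = 4520 - j8466 Ω = 9597∠-61.9° Ω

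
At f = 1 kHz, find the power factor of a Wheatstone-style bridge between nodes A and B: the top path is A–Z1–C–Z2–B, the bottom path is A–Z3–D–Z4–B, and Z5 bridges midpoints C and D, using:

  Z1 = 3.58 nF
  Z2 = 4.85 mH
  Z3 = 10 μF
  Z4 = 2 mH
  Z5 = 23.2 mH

Step 1 — Angular frequency: ω = 2π·f = 2π·1000 = 6283 rad/s.
Step 2 — Component impedances:
  Z1: Z = 1/(jωC) = -j/(ω·C) = 0 - j4.446e+04 Ω
  Z2: Z = jωL = j·6283·0.00485 = 0 + j30.47 Ω
  Z3: Z = 1/(jωC) = -j/(ω·C) = 0 - j15.92 Ω
  Z4: Z = jωL = j·6283·0.002 = 0 + j12.57 Ω
  Z5: Z = jωL = j·6283·0.0232 = 0 + j145.8 Ω
Step 3 — Bridge requires nodal analysis (the Z5 bridge couples midpoints C and D, so the two paths cannot be reduced to a simple series/parallel combination). Setting node B to ground and injecting 1 A at node A, the 3-node admittance system at A, C, D solves to V_A = Z_AB = 0 - j4.185 Ω = 4.185∠-90.0° Ω.
Step 4 — Power factor: PF = cos(φ) = Re(Z)/|Z| = 0/4.185 = 0.
Step 5 — Type: Im(Z) = -4.185 ⇒ leading (phase φ = -90.0°).

PF = 0 (leading, φ = -90.0°)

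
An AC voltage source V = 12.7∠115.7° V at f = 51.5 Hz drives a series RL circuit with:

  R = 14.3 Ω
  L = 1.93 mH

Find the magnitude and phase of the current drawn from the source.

Step 1 — Angular frequency: ω = 2π·f = 2π·51.5 = 323.6 rad/s.
Step 2 — Component impedances:
  R: Z = R = 14.3 Ω
  L: Z = jωL = j·323.6·0.00193 = 0 + j0.6245 Ω
Step 3 — Series combination: Z_total = R + L = 14.3 + j0.6245 Ω = 14.31∠2.5° Ω.
Step 4 — Source phasor: V = 12.7∠115.7° V = -5.507 + j11.44 V.
Step 5 — Ohm's law: I = V / Z_total = (-5.507 + j11.44) / (14.3 + j0.6245) = -0.3495 + j0.8155 A.
Step 6 — Convert to polar: |I| = 0.8873 A, ∠I = 113.2°.

I = 0.8873∠113.2° A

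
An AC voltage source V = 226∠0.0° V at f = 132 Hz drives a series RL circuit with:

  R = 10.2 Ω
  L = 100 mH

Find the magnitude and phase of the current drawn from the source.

Step 1 — Angular frequency: ω = 2π·f = 2π·132 = 829.4 rad/s.
Step 2 — Component impedances:
  R: Z = R = 10.2 Ω
  L: Z = jωL = j·829.4·0.1 = 0 + j82.94 Ω
Step 3 — Series combination: Z_total = R + L = 10.2 + j82.94 Ω = 83.56∠83.0° Ω.
Step 4 — Source phasor: V = 226∠0.0° V = 226 V.
Step 5 — Ohm's law: I = V / Z_total = (226) / (10.2 + j82.94) = 0.3301 - j2.684 A.
Step 6 — Convert to polar: |I| = 2.705 A, ∠I = -83.0°.

I = 2.705∠-83.0° A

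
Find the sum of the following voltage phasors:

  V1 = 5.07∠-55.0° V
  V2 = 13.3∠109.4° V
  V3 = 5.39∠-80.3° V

Step 1 — Convert each phasor to rectangular form:
  V1 = 5.07·(cos(-55.0°) + j·sin(-55.0°)) = 2.908 - j4.153 V
  V2 = 13.3·(cos(109.4°) + j·sin(109.4°)) = -4.418 + j12.54 V
  V3 = 5.39·(cos(-80.3°) + j·sin(-80.3°)) = 0.9082 - j5.313 V
Step 2 — Sum components: V_total = -0.6016 + j3.079 V.
Step 3 — Convert to polar: |V_total| = 3.137 V, ∠V_total = 101.1°.

V_total = 3.137∠101.1° V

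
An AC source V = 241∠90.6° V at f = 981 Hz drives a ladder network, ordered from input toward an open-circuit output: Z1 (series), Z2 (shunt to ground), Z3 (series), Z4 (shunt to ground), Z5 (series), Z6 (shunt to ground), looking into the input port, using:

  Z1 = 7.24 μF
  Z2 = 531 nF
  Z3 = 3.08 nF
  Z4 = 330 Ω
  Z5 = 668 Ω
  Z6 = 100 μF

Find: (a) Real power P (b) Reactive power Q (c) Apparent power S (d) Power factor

Step 1 — Angular frequency: ω = 2π·f = 2π·981 = 6164 rad/s.
Step 2 — Component impedances:
  Z1: Z = 1/(jωC) = -j/(ω·C) = 0 - j22.41 Ω
  Z2: Z = 1/(jωC) = -j/(ω·C) = 0 - j305.5 Ω
  Z3: Z = 1/(jωC) = -j/(ω·C) = 0 - j5.267e+04 Ω
  Z4: Z = R = 330 Ω
  Z5: Z = R = 668 Ω
  Z6: Z = 1/(jωC) = -j/(ω·C) = 0 - j1.622 Ω
Step 3 — Ladder network (open output): work backward from the far end, alternating series and parallel combinations. Z_in = 0.007346 - j326.2 Ω = 326.2∠-90.0° Ω.
Step 4 — Source phasor: V = 241∠90.6° V = -2.524 + j241 V.
Step 5 — Current: I = V / Z = -0.7388 - j0.007721 A = 0.7389∠-179.4° A.
Step 6 — Complex power: S = V·I* = 0.00401 - j178.1 VA.
Step 7 — Real power: P = Re(S) = 0.00401 W.
Step 8 — Reactive power: Q = Im(S) = -178.1 VAR.
Step 9 — Apparent power: |S| = 178.1 VA.
Step 10 — Power factor: PF = P/|S| = 2.252e-05 (leading).

(a) P = 0.00401 W  (b) Q = -178.1 VAR  (c) S = 178.1 VA  (d) PF = 2.252e-05 (leading)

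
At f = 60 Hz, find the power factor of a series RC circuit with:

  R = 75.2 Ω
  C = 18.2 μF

Step 1 — Angular frequency: ω = 2π·f = 2π·60 = 377 rad/s.
Step 2 — Component impedances:
  R: Z = R = 75.2 Ω
  C: Z = 1/(jωC) = -j/(ω·C) = 0 - j145.7 Ω
Step 3 — Series combination: Z_total = R + C = 75.2 - j145.7 Ω = 164∠-62.7° Ω.
Step 4 — Power factor: PF = cos(φ) = Re(Z)/|Z| = 75.2/164 = 0.4585.
Step 5 — Type: Im(Z) = -145.7 ⇒ leading (phase φ = -62.7°).

PF = 0.4585 (leading, φ = -62.7°)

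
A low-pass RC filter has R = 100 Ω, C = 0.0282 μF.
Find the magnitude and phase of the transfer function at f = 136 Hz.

Step 1 — Angular frequency: ω = 2π·136 = 854.5 rad/s.
Step 2 — Transfer function: H(jω) = 1/(1 + jωRC).
Step 3 — Denominator: 1 + jωRC = 1 + j·854.5·100·2.82e-08 = 1 + j0.00241.
Step 4 — H = 1 - j0.00241.
Step 5 — Magnitude: |H| = 1 (-0.0 dB); phase: φ = -0.1°.

|H| = 1 (-0.0 dB), φ = -0.1°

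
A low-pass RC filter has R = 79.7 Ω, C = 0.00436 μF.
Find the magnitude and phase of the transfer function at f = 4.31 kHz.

Step 1 — Angular frequency: ω = 2π·4310 = 2.708e+04 rad/s.
Step 2 — Transfer function: H(jω) = 1/(1 + jωRC).
Step 3 — Denominator: 1 + jωRC = 1 + j·2.708e+04·79.7·4.36e-09 = 1 + j0.00941.
Step 4 — H = 0.9999 - j0.009409.
Step 5 — Magnitude: |H| = 1 (-0.0 dB); phase: φ = -0.5°.

|H| = 1 (-0.0 dB), φ = -0.5°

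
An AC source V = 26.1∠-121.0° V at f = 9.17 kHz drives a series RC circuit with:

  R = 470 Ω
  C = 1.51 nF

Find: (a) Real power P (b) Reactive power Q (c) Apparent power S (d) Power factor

Step 1 — Angular frequency: ω = 2π·f = 2π·9170 = 5.762e+04 rad/s.
Step 2 — Component impedances:
  R: Z = R = 470 Ω
  C: Z = 1/(jωC) = -j/(ω·C) = 0 - j1.149e+04 Ω
Step 3 — Series combination: Z_total = R + C = 470 - j1.149e+04 Ω = 1.15e+04∠-87.7° Ω.
Step 4 — Source phasor: V = 26.1∠-121.0° V = -13.44 - j22.37 V.
Step 5 — Current: I = V / Z = 0.001895 - j0.001247 A = 0.002269∠-33.3° A.
Step 6 — Complex power: S = V·I* = 0.002419 - j0.05917 VA.
Step 7 — Real power: P = Re(S) = 0.002419 W.
Step 8 — Reactive power: Q = Im(S) = -0.05917 VAR.
Step 9 — Apparent power: |S| = 0.05922 VA.
Step 10 — Power factor: PF = P/|S| = 0.04086 (leading).

(a) P = 0.002419 W  (b) Q = -0.05917 VAR  (c) S = 0.05922 VA  (d) PF = 0.04086 (leading)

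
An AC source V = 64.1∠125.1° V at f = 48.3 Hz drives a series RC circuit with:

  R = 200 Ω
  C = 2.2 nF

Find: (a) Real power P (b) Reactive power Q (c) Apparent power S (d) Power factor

Step 1 — Angular frequency: ω = 2π·f = 2π·48.3 = 303.5 rad/s.
Step 2 — Component impedances:
  R: Z = R = 200 Ω
  C: Z = 1/(jωC) = -j/(ω·C) = 0 - j1.498e+06 Ω
Step 3 — Series combination: Z_total = R + C = 200 - j1.498e+06 Ω = 1.498e+06∠-90.0° Ω.
Step 4 — Source phasor: V = 64.1∠125.1° V = -36.86 + j52.44 V.
Step 5 — Current: I = V / Z = -3.502e-05 - j2.46e-05 A = 4.28e-05∠-144.9° A.
Step 6 — Complex power: S = V·I* = 3.663e-07 - j0.002743 VA.
Step 7 — Real power: P = Re(S) = 3.663e-07 W.
Step 8 — Reactive power: Q = Im(S) = -0.002743 VAR.
Step 9 — Apparent power: |S| = 0.002743 VA.
Step 10 — Power factor: PF = P/|S| = 0.0001335 (leading).

(a) P = 3.663e-07 W  (b) Q = -0.002743 VAR  (c) S = 0.002743 VA  (d) PF = 0.0001335 (leading)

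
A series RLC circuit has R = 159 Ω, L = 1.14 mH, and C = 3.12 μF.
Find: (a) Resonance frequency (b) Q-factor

Step 1 — Resonance condition Im(Z)=0 gives ω₀ = 1/√(LC).
Step 2 — ω₀ = 1/√(0.00114·3.12e-06) = 1.677e+04 rad/s.
Step 3 — f₀ = ω₀/(2π) = 2669 Hz.
Step 4 — Series Q: Q = ω₀L/R = 1.677e+04·0.00114/159 = 0.1202.

(a) f₀ = 2669 Hz  (b) Q = 0.1202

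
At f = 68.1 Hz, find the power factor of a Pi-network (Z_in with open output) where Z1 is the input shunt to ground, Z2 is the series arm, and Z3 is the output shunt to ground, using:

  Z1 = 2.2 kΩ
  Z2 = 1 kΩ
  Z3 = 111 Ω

Step 1 — Angular frequency: ω = 2π·f = 2π·68.1 = 427.9 rad/s.
Step 2 — Component impedances:
  Z1: Z = R = 2200 Ω
  Z2: Z = R = 1000 Ω
  Z3: Z = R = 111 Ω
Step 3 — With open output, the series arm Z2 and the output shunt Z3 appear in series to ground: Z2 + Z3 = 1111 Ω.
Step 4 — Parallel with input shunt Z1: Z_in = Z1 || (Z2 + Z3) = 738.2 Ω = 738.2∠0.0° Ω.
Step 5 — Power factor: PF = cos(φ) = Re(Z)/|Z| = 738.2/738.2 = 1.
Step 6 — Type: Im(Z) = 0 ⇒ unity (phase φ = 0.0°).

PF = 1 (unity, φ = 0.0°)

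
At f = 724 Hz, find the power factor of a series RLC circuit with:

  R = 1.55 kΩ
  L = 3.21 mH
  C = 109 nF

Step 1 — Angular frequency: ω = 2π·f = 2π·724 = 4549 rad/s.
Step 2 — Component impedances:
  R: Z = R = 1550 Ω
  L: Z = jωL = j·4549·0.00321 = 0 + j14.6 Ω
  C: Z = 1/(jωC) = -j/(ω·C) = 0 - j2017 Ω
Step 3 — Series combination: Z_total = R + L + C = 1550 - j2002 Ω = 2532∠-52.3° Ω.
Step 4 — Power factor: PF = cos(φ) = Re(Z)/|Z| = 1550/2532 = 0.6122.
Step 5 — Type: Im(Z) = -2002 ⇒ leading (phase φ = -52.3°).

PF = 0.6122 (leading, φ = -52.3°)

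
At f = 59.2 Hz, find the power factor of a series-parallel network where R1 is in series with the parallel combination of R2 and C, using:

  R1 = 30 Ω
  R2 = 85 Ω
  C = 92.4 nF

Step 1 — Angular frequency: ω = 2π·f = 2π·59.2 = 372 rad/s.
Step 2 — Component impedances:
  R1: Z = R = 30 Ω
  R2: Z = R = 85 Ω
  C: Z = 1/(jωC) = -j/(ω·C) = 0 - j2.91e+04 Ω
Step 3 — Parallel branch: R2 || C = 1/(1/R2 + 1/C) = 85 - j0.2483 Ω.
Step 4 — Series with R1: Z_total = R1 + (R2 || C) = 115 - j0.2483 Ω = 115∠-0.1° Ω.
Step 5 — Power factor: PF = cos(φ) = Re(Z)/|Z| = 115/115 = 1.
Step 6 — Type: Im(Z) = -0.2483 ⇒ leading (phase φ = -0.1°).

PF = 1 (leading, φ = -0.1°)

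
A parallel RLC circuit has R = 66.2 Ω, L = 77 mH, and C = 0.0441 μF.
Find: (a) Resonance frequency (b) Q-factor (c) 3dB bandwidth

Step 1 — Resonance: ω₀ = 1/√(LC) = 1/√(0.077·4.41e-08) = 1.716e+04 rad/s.
Step 2 — f₀ = ω₀/(2π) = 2731 Hz.
Step 3 — Parallel Q: Q = R/(ω₀L) = 66.2/(1.716e+04·0.077) = 0.0501.
Step 4 — Bandwidth: Δω = ω₀/Q = 3.425e+05 rad/s; BW = Δω/(2π) = 5.452e+04 Hz.

(a) f₀ = 2731 Hz  (b) Q = 0.0501  (c) BW = 5.452e+04 Hz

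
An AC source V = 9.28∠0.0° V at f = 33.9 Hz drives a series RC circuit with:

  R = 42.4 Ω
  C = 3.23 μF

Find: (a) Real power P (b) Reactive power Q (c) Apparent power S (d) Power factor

Step 1 — Angular frequency: ω = 2π·f = 2π·33.9 = 213 rad/s.
Step 2 — Component impedances:
  R: Z = R = 42.4 Ω
  C: Z = 1/(jωC) = -j/(ω·C) = 0 - j1454 Ω
Step 3 — Series combination: Z_total = R + C = 42.4 - j1454 Ω = 1454∠-88.3° Ω.
Step 4 — Source phasor: V = 9.28∠0.0° V = 9.28 V.
Step 5 — Current: I = V / Z = 0.0001861 + j0.006379 A = 0.006382∠88.3° A.
Step 6 — Complex power: S = V·I* = 0.001727 - j0.0592 VA.
Step 7 — Real power: P = Re(S) = 0.001727 W.
Step 8 — Reactive power: Q = Im(S) = -0.0592 VAR.
Step 9 — Apparent power: |S| = 0.05922 VA.
Step 10 — Power factor: PF = P/|S| = 0.02916 (leading).

(a) P = 0.001727 W  (b) Q = -0.0592 VAR  (c) S = 0.05922 VA  (d) PF = 0.02916 (leading)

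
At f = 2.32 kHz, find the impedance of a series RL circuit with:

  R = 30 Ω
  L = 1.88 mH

Step 1 — Angular frequency: ω = 2π·f = 2π·2320 = 1.458e+04 rad/s.
Step 2 — Component impedances:
  R: Z = R = 30 Ω
  L: Z = jωL = j·1.458e+04·0.00188 = 0 + j27.4 Ω
Step 3 — Series combination: Z_total = R + L = 30 + j27.4 Ω = 40.63∠42.4° Ω.

Z = 30 + j27.4 Ω = 40.63∠42.4° Ω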